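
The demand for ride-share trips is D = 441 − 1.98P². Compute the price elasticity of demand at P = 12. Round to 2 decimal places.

At P = 12, D = 155.88.
dD/dP = −2·1.98·P = −47.52.
Point elasticity E = (dD/dP)·(P/D) = -47.52 × 12/155.88 ≈ -3.66.
|E| > 1, so demand is elastic at this price.

-3.66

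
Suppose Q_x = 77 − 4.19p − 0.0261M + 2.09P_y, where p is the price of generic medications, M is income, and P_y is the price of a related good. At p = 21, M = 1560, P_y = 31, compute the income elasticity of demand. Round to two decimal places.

Substituting, Q_x = 77 − 4.19(21) − 0.0261(1560) + 2.09(31) = 77 − 87.99 − 40.716 + 64.79 = 13.084.
∂Q_x/∂M = −0.0261, so E_I = -0.0261·(1560/13.084) ≈ -3.11.
E_I < 0: inferior good.

-3.11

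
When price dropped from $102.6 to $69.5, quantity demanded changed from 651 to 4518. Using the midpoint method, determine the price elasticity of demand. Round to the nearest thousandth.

%Δq = (4518 − 651)/[(651 + 4518)/2] = 3867/2584.5 ≈ 1.4962.
%ΔP = (69.5 − 102.6)/[(102.6 + 69.5)/2] = -33.1/86.05 ≈ -0.3847.
Arc elasticity E = %Δq/%ΔP ≈ 1.4962/-0.3847 ≈ -3.890.
|E| > 1: demand is elastic over this range.

-3.890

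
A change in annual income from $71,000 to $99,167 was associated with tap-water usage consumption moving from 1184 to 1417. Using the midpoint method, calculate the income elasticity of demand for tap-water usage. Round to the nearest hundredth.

%ΔQ = (1417 − 1184)/[(1184+1417)/2] = 233/1300.5 ≈ 0.1792.
%ΔY = (99,167 − 71,000)/[(71,000+99,167)/2] = 28167/85083.5 ≈ 0.3311.
E_I = %ΔQ/%ΔY ≈ 0.54.
E_I ∈ (0,1): normal good (necessity).

0.54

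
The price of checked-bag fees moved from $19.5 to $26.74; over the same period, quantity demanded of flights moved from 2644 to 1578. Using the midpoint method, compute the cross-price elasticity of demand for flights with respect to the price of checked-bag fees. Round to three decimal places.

-1.613

%ΔQ_x = (1578 − 2644)/[(2644+1578)/2] = -1066/2111 ≈ -0.5050.
%ΔP_y = (26.74 − 19.5)/[(19.5+26.74)/2] ≈ 0.3131.
E_xy = -0.5050/0.3131 ≈ -1.613.
E_xy < 0, so flights and checked-bag fees are complements.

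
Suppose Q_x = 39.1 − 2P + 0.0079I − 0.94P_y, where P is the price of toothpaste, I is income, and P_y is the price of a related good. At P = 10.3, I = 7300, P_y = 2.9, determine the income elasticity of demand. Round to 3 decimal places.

0.785

At the given point, Q_x = 39.1 − 2(10.3) + 0.0079(7300) − 0.94(2.9) = 39.1 − 20.6 + 57.67 − 2.726 = 73.444.
∂Q_x/∂I = +0.0079, so E_I = 0.0079·(7300/73.444) ≈ 0.785.
E_I ∈ (0,1): normal good (necessity).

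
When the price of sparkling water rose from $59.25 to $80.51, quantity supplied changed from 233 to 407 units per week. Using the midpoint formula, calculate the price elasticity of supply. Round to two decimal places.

1.79

%ΔQ = (407 − 233)/[(233 + 407)/2] = 174/320 ≈ 0.5438.
%Δp = (80.51 − 59.25)/[(59.25 + 80.51)/2] = 21.26/69.88 ≈ 0.3042.
Arc elasticity E = %ΔQ/%Δp ≈ 0.5438/0.3042 ≈ 1.79.
|E| > 1: supply is elastic over this range.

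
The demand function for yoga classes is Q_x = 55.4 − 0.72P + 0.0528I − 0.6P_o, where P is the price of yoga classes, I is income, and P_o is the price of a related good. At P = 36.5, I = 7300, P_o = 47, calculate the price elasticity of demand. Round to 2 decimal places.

Evaluating quantity at (P, I, P_o) gives Q_x = 55.4 − 0.72(36.5) + 0.0528(7300) − 0.6(47) = 55.4 − 26.28 + 385.44 − 28.2 = 386.36.
∂Q_x/∂P = −0.72, so E_p = (−0.72)·(36.5/386.36) ≈ -0.07.
|E_p| < 1: demand is inelastic.

-0.07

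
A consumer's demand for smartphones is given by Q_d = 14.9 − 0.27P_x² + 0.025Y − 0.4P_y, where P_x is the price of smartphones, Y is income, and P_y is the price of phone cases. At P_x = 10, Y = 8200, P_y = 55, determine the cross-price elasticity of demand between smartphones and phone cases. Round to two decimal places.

First evaluate Q_d: 14.9 − 0.27(10)² + 0.025(8200) − 0.4(55) = 14.9 − 27 + 205 − 22 = 170.9.
∂Q_d/∂P_y = −0.4, so E_xy = -0.4·(55/170.9) ≈ -0.13.
E_xy < 0: the goods are complements.

-0.13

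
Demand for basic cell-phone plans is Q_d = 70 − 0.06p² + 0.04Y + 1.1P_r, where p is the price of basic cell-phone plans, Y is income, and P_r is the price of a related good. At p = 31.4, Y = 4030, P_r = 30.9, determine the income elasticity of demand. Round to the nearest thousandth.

Evaluating quantity at (p, Y, P_r) gives Q_d = 70 − 0.06(31.4)² + 0.04(4030) + 1.1(30.9) = 70 − 59.1576 + 161.2 + 33.99 = 206.0324.
∂Q_d/∂Y = +0.04, so E_I = 0.04·(4030/206.0324) ≈ 0.782.
E_I ∈ (0,1): normal good (necessity).

0.782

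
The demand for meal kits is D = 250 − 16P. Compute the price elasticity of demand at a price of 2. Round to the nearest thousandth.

-0.147

At P = 2, D = 218.
dD/dP = −16.
Point elasticity E = (dD/dP)·(P/D) = -16 × 2/218 ≈ -0.147.
|E| < 1, so demand is inelastic at this price.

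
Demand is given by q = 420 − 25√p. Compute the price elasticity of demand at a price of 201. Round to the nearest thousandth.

At p = 201, q = 65.5638.
dq/dp = −25/(2√p) = −25/(2·14.1774).
Point elasticity E = (dq/dp)·(p/q) = -0.8817 × 201/65.5638 ≈ -2.703.
|E| > 1, so demand is elastic at this price.

-2.703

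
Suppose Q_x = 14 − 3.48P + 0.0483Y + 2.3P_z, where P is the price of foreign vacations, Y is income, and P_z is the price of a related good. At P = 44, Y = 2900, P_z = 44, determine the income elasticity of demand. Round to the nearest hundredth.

Q_x = 14 − 3.48(44) + 0.0483(2900) + 2.3(44) = 14 − 153.12 + 140.07 + 101.2 = 102.15.
∂Q_x/∂Y = +0.0483, so E_I = 0.0483·(2900/102.15) ≈ 1.37.
E_I > 1: normal good (luxury).

1.37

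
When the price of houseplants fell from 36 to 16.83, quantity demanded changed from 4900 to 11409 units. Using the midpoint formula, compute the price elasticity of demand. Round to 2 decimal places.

-1.10

%ΔQ = (11409 − 4900)/[(4900 + 11409)/2] = 6509/8154.5 ≈ 0.7982.
%Δp = (16.83 − 36)/[(36 + 16.83)/2] = -19.17/26.415 ≈ -0.7257.
Arc elasticity E = %ΔQ/%Δp ≈ 0.7982/-0.7257 ≈ -1.10.
|E| > 1: demand is elastic over this range.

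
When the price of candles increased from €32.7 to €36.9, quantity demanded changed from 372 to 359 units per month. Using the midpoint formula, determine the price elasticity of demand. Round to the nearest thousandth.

%ΔQ = (359 − 372)/[(372 + 359)/2] = -13/365.5 ≈ -0.0356.
%Δp = (36.9 − 32.7)/[(32.7 + 36.9)/2] = 4.2/34.8 ≈ 0.1207.
Arc elasticity E = %ΔQ/%Δp ≈ -0.0356/0.1207 ≈ -0.295.
|E| < 1: demand is inelastic over this range.

-0.295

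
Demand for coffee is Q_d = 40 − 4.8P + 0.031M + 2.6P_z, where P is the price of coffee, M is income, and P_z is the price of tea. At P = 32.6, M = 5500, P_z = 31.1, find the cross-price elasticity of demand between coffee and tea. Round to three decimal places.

0.599

Evaluating quantity at (P, M, P_z) gives Q_d = 40 − 4.8(32.6) + 0.031(5500) + 2.6(31.1) = 40 − 156.48 + 170.5 + 80.86 = 134.88.
∂Q_d/∂P_z = +2.6, so E_xy = 2.6·(31.1/134.88) ≈ 0.599.
E_xy > 0: the goods are substitutes.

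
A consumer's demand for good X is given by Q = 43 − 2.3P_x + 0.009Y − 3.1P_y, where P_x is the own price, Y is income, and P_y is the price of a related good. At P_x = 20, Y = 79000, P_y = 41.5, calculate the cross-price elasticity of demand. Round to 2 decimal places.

-0.22

Evaluating quantity at (P_x, Y, P_y) gives Q = 43 − 2.3(20) + 0.009(79000) − 3.1(41.5) = 43 − 46 + 711 − 128.65 = 579.35.
∂Q/∂P_y = −3.1, so E_xy = -3.1·(41.5/579.35) ≈ -0.22.
E_xy < 0: the goods are complements.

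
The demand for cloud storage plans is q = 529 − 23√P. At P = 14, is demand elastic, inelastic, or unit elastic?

At P = 14, q = 442.9419.
dq/dP = −23/(2√P) = −23/(2·3.7417).
Point elasticity E = (dq/dP)·(P/q) = -3.0735 × 14/442.9419 ≈ -0.097.
|E| ≈ 0.097 < 1, so demand is inelastic.

inelastic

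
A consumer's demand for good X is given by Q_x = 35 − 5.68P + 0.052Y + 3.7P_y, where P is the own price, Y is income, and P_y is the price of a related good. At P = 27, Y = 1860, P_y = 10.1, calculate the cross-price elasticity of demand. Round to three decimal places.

2.376

At the given point, Q_x = 35 − 5.68(27) + 0.052(1860) + 3.7(10.1) = 35 − 153.36 + 96.72 + 37.37 = 15.73.
∂Q_x/∂P_y = +3.7, so E_xy = 3.7·(10.1/15.73) ≈ 2.376.
E_xy > 0: the goods are substitutes.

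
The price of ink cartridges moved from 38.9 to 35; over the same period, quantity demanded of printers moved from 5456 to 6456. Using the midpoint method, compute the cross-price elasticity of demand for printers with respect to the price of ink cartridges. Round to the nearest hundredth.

-1.59

%ΔQ_x = (6456 − 5456)/[(5456+6456)/2] = 1000/5956 ≈ 0.1679.
%ΔP_y = (35 − 38.9)/[(38.9+35)/2] ≈ -0.1055.
E_xy = 0.1679/-0.1055 ≈ -1.59.
E_xy < 0, so printers and ink cartridges are complements.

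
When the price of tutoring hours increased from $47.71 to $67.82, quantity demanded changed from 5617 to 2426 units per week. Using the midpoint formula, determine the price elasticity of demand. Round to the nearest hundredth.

-2.28

%ΔQ = (2426 − 5617)/[(5617 + 2426)/2] = -3191/4021.5 ≈ -0.7935.
%Δp = (67.82 − 47.71)/[(47.71 + 67.82)/2] = 20.11/57.765 ≈ 0.3481.
Arc elasticity E = %ΔQ/%Δp ≈ -0.7935/0.3481 ≈ -2.28.
|E| > 1: demand is elastic over this range.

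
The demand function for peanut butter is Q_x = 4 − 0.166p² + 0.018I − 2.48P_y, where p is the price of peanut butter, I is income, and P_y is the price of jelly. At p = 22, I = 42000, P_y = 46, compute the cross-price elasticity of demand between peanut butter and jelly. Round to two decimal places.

-0.20

Substituting, Q_x = 4 − 0.166(22)² + 0.018(42000) − 2.48(46) = 4 − 80.344 + 756 − 114.08 = 565.576.
∂Q_x/∂P_y = −2.48, so E_xy = -2.48·(46/565.576) ≈ -0.20.
E_xy < 0: the goods are complements.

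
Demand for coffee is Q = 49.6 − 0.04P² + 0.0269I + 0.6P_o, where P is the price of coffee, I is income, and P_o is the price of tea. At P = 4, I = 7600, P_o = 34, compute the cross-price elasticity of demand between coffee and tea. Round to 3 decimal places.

0.075

At the given point, Q = 49.6 − 0.04(4)² + 0.0269(7600) + 0.6(34) = 49.6 − 0.64 + 204.44 + 20.4 = 273.8.
∂Q/∂P_o = +0.6, so E_xy = 0.6·(34/273.8) ≈ 0.075.
E_xy > 0: the goods are substitutes.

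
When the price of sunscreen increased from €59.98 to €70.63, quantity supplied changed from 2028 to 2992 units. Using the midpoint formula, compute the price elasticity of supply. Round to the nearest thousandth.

2.355

%ΔQ = (2992 − 2028)/[(2028 + 2992)/2] = 964/2510 ≈ 0.3841.
%ΔP = (70.63 − 59.98)/[(59.98 + 70.63)/2] = 10.65/65.305 ≈ 0.1631.
Arc elasticity E = %ΔQ/%ΔP ≈ 0.3841/0.1631 ≈ 2.355.
|E| > 1: supply is elastic over this range.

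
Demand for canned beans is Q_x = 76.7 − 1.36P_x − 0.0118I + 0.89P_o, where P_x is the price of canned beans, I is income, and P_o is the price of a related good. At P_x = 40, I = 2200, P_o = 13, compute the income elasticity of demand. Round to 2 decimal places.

Substituting, Q_x = 76.7 − 1.36(40) − 0.0118(2200) + 0.89(13) = 76.7 − 54.4 − 25.96 + 11.57 = 7.91.
∂Q_x/∂I = −0.0118, so E_I = -0.0118·(2200/7.91) ≈ -3.28.
E_I < 0: inferior good.

-3.28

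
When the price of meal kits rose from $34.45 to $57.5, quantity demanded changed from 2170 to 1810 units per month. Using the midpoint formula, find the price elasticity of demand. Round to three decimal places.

-0.361

%ΔQ = (1810 − 2170)/[(2170 + 1810)/2] = -360/1990 ≈ -0.1809.
%ΔP = (57.5 − 34.45)/[(34.45 + 57.5)/2] = 23.05/45.975 ≈ 0.5014.
Arc elasticity E = %ΔQ/%ΔP ≈ -0.1809/0.5014 ≈ -0.361.
|E| < 1: demand is inelastic over this range.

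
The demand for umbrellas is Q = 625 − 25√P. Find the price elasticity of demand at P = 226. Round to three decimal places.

-0.754

At P = 226, Q = 249.1676.
dQ/dP = −25/(2√P) = −25/(2·15.0333).
Point elasticity E = (dQ/dP)·(P/Q) = -0.8315 × 226/249.1676 ≈ -0.754.
|E| < 1, so demand is inelastic at this price.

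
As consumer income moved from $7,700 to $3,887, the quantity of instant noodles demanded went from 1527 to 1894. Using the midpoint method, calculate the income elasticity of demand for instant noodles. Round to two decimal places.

-0.33

%ΔQ = (1894 − 1527)/[(1527+1894)/2] = 367/1710.5 ≈ 0.2146.
%ΔY = (3,887 − 7,700)/[(7,700+3,887)/2] = -3813/5793.5 ≈ -0.6582.
E_I = %ΔQ/%ΔY ≈ -0.33.
E_I < 0: inferior good.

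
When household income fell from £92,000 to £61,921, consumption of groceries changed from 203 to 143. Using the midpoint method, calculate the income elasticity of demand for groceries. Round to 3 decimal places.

0.887

%ΔQ = (143 − 203)/[(203+143)/2] = -60/173 ≈ -0.3468.
%ΔI = (61,921 − 92,000)/[(92,000+61,921)/2] = -30079/76960.5 ≈ -0.3908.
E_I = %ΔQ/%ΔI ≈ 0.887.
E_I ∈ (0,1): normal good (necessity).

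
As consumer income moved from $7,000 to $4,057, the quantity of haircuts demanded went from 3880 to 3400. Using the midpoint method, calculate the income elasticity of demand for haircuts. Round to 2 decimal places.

0.25

%ΔQ = (3400 − 3880)/[(3880+3400)/2] = -480/3640 ≈ -0.1319.
%ΔY = (4,057 − 7,000)/[(7,000+4,057)/2] = -2943/5528.5 ≈ -0.5323.
E_I = %ΔQ/%ΔY ≈ 0.25.
E_I ∈ (0,1): normal good (necessity).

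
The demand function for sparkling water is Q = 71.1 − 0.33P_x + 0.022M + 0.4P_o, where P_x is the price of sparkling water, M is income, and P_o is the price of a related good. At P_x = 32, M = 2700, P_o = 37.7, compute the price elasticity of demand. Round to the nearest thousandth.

-0.078

Q = 71.1 − 0.33(32) + 0.022(2700) + 0.4(37.7) = 71.1 − 10.56 + 59.4 + 15.08 = 135.02.
∂Q/∂P_x = −0.33, so E_p = (−0.33)·(32/135.02) ≈ -0.078.
|E_p| < 1: demand is inelastic.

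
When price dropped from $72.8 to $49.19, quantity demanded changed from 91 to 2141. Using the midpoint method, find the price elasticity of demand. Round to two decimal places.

%ΔQ = (2141 − 91)/[(91 + 2141)/2] = 2050/1116 ≈ 1.8369.
%ΔP = (49.19 − 72.8)/[(72.8 + 49.19)/2] = -23.61/60.995 ≈ -0.3871.
Arc elasticity E = %ΔQ/%ΔP ≈ 1.8369/-0.3871 ≈ -4.75.
|E| > 1: demand is elastic over this range.

-4.75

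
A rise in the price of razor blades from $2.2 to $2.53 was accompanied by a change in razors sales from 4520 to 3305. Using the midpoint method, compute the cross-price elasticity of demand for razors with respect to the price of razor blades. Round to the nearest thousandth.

%ΔQ_x = (3305 − 4520)/[(4520+3305)/2] = -1215/3912.5 ≈ -0.3105.
%ΔP_y = (2.53 − 2.2)/[(2.2+2.53)/2] ≈ 0.1395.
E_xy = -0.3105/0.1395 ≈ -2.226.
E_xy < 0, so razors and razor blades are complements.

-2.226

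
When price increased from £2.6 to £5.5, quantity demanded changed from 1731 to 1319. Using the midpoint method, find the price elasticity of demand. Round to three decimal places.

%Δq = (1319 − 1731)/[(1731 + 1319)/2] = -412/1525 ≈ -0.2702.
%ΔP = (5.5 − 2.6)/[(2.6 + 5.5)/2] = 2.9/4.05 ≈ 0.7160.
Arc elasticity E = %Δq/%ΔP ≈ -0.2702/0.7160 ≈ -0.377.
|E| < 1: demand is inelastic over this range.

-0.377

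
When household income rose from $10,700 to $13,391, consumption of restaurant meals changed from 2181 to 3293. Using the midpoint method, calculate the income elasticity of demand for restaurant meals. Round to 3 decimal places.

1.819

%ΔQ = (3293 − 2181)/[(2181+3293)/2] = 1112/2737 ≈ 0.4063.
%ΔM = (13,391 − 10,700)/[(10,700+13,391)/2] = 2691/12045.5 ≈ 0.2234.
E_I = %ΔQ/%ΔM ≈ 1.819.
E_I > 1: normal good (luxury).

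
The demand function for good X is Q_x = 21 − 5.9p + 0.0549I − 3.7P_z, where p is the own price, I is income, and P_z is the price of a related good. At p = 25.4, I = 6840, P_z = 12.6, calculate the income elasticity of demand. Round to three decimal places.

1.877

At the given point, Q_x = 21 − 5.9(25.4) + 0.0549(6840) − 3.7(12.6) = 21 − 149.86 + 375.516 − 46.62 = 200.036.
∂Q_x/∂I = +0.0549, so E_I = 0.0549·(6840/200.036) ≈ 1.877.
E_I > 1: normal good (luxury).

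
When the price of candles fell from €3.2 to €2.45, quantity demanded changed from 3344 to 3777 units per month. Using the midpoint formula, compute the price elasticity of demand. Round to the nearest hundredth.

%Δq = (3777 − 3344)/[(3344 + 3777)/2] = 433/3560.5 ≈ 0.1216.
%ΔP = (2.45 − 3.2)/[(3.2 + 2.45)/2] = -0.75/2.825 ≈ -0.2655.
Arc elasticity E = %Δq/%ΔP ≈ 0.1216/-0.2655 ≈ -0.46.
|E| < 1: demand is inelastic over this range.

-0.46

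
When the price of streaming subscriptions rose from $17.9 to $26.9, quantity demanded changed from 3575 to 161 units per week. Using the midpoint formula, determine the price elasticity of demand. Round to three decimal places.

%Δq = (161 − 3575)/[(3575 + 161)/2] = -3414/1868 ≈ -1.8276.
%ΔP = (26.9 − 17.9)/[(17.9 + 26.9)/2] = 9/22.4 ≈ 0.4018.
Arc elasticity E = %Δq/%ΔP ≈ -1.8276/0.4018 ≈ -4.549.
|E| > 1: demand is elastic over this range.

-4.549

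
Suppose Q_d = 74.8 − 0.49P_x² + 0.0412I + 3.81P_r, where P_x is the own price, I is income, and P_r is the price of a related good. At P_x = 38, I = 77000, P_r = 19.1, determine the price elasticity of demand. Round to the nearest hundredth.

-0.54

At the given point, Q_d = 74.8 − 0.49(38)² + 0.0412(77000) + 3.81(19.1) = 74.8 − 707.56 + 3172.4 + 72.771 = 2612.411.
∂Q_d/∂P_x = −2·0.49·P_x = -37.24, so E_p = -37.24·(38/2612.411) ≈ -0.54.
|E_p| < 1: demand is inelastic.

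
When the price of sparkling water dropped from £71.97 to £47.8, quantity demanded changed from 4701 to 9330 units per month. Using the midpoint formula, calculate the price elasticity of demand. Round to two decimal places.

%ΔQ = (9330 − 4701)/[(4701 + 9330)/2] = 4629/7015.5 ≈ 0.6598.
%ΔP = (47.8 − 71.97)/[(71.97 + 47.8)/2] = -24.17/59.885 ≈ -0.4036.
Arc elasticity E = %ΔQ/%ΔP ≈ 0.6598/-0.4036 ≈ -1.63.
|E| > 1: demand is elastic over this range.

-1.63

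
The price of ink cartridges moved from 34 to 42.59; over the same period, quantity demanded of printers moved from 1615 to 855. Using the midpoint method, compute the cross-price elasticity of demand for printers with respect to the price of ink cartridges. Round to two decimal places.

-2.74

%ΔQ_x = (855 − 1615)/[(1615+855)/2] = -760/1235 ≈ -0.6154.
%ΔP_y = (42.59 − 34)/[(34+42.59)/2] ≈ 0.2243.
E_xy = -0.6154/0.2243 ≈ -2.74.
E_xy < 0, so printers and ink cartridges are complements.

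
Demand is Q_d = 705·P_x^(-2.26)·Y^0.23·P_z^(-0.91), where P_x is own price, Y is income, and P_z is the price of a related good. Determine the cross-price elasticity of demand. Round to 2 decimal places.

For a Cobb–Douglas (constant-elasticity) form Q_d = A·P_z^α·…, the elasticity with respect to P_z equals the exponent α at every point.
Here the exponent on P_z is -0.91, so the cross-price elasticity of demand is -0.91.

-0.91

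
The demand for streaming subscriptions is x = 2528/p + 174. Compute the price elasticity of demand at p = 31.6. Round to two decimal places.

At p = 31.6, x = 254.
dx/dp = −2528/p² = −2.5316.
Point elasticity E = (dx/dp)·(p/x) = -2.5316 × 31.6/254 ≈ -0.31.
|E| < 1, so demand is inelastic at this price.

-0.31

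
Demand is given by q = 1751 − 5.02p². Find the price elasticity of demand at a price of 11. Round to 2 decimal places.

-1.06

At p = 11, q = 1143.58.
dq/dp = −2·5.02·p = −110.44.
Point elasticity E = (dq/dp)·(p/q) = -110.44 × 11/1143.58 ≈ -1.06.
|E| > 1, so demand is elastic at this price.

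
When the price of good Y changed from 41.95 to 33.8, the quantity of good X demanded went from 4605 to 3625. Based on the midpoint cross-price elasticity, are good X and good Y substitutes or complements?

%ΔQ_x = (3625 − 4605)/[(4605+3625)/2] = -980/4115 ≈ -0.2382.
%ΔP_y = (33.8 − 41.95)/[(41.95+33.8)/2] ≈ -0.2152.
E_xy = -0.2382/-0.2152 ≈ 1.107.
E_xy > 0, so the goods are substitutes.

substitutes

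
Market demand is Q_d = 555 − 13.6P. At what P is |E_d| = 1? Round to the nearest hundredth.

For linear demand Q_d = a − bP, E = −bP/(a − bP). |E| = 1 ⇒ bP = a − bP ⇒ P = a/(2b).
P = 555/(2·13.6) ≈ 20.40.

20.40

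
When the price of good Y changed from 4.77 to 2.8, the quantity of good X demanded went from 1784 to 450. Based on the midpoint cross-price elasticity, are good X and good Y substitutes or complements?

substitutes

%ΔQ_x = (450 − 1784)/[(1784+450)/2] = -1334/1117 ≈ -1.1943.
%ΔP_y = (2.8 − 4.77)/[(4.77+2.8)/2] ≈ -0.5205.
E_xy = -1.1943/-0.5205 ≈ 2.295.
E_xy > 0, so the goods are substitutes.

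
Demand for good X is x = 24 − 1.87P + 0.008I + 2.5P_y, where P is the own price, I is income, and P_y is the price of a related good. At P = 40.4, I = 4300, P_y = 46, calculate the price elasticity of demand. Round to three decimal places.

-0.772

At the given point, x = 24 − 1.87(40.4) + 0.008(4300) + 2.5(46) = 24 − 75.548 + 34.4 + 115 = 97.852.
∂x/∂P = −1.87, so E_p = (−1.87)·(40.4/97.852) ≈ -0.772.
|E_p| < 1: demand is inelastic.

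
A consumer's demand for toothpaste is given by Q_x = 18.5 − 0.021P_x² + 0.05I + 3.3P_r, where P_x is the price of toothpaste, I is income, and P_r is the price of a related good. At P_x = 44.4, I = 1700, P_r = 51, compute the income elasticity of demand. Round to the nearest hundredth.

0.37

Q_x = 18.5 − 0.021(44.4)² + 0.05(1700) + 3.3(51) = 18.5 − 41.3986 + 85 + 168.3 = 230.4014.
∂Q_x/∂I = +0.05, so E_I = 0.05·(1700/230.4014) ≈ 0.37.
E_I ∈ (0,1): normal good (necessity).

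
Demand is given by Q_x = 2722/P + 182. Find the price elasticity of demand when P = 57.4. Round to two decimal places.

At P = 57.4, Q_x = 229.4216.
dQ_x/dP = −2722/P² = −0.8262.
Point elasticity E = (dQ_x/dP)·(P/Q_x) = -0.8262 × 57.4/229.4216 ≈ -0.21.
|E| < 1, so demand is inelastic at this price.

-0.21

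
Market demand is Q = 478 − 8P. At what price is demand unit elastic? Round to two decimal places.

For linear demand Q = a − bP, E = −bP/(a − bP). |E| = 1 ⇒ bP = a − bP ⇒ P = a/(2b).
P = 478/(2·8) ≈ 29.88.

29.88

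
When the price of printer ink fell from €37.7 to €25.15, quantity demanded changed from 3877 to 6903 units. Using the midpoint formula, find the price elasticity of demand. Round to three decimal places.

%ΔQ = (6903 − 3877)/[(3877 + 6903)/2] = 3026/5390 ≈ 0.5614.
%Δp = (25.15 − 37.7)/[(37.7 + 25.15)/2] = -12.55/31.425 ≈ -0.3994.
Arc elasticity E = %ΔQ/%Δp ≈ 0.5614/-0.3994 ≈ -1.406.
|E| > 1: demand is elastic over this range.

-1.406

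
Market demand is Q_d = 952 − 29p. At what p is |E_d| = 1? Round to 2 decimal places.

16.41

For linear demand Q_d = a − bp, E = −bp/(a − bp). |E| = 1 ⇒ bp = a − bp ⇒ p = a/(2b).
p = 952/(2·29) ≈ 16.41.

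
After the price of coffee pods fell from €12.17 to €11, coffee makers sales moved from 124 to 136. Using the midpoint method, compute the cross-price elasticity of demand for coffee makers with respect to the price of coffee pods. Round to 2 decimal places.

-0.91

%ΔQ_x = (136 − 124)/[(124+136)/2] = 12/130 ≈ 0.0923.
%ΔP_y = (11 − 12.17)/[(12.17+11)/2] ≈ -0.1010.
E_xy = 0.0923/-0.1010 ≈ -0.91.
E_xy < 0, so coffee makers and coffee pods are complements.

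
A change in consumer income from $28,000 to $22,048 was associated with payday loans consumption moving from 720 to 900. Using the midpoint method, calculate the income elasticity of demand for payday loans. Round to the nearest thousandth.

-0.934

%ΔQ = (900 − 720)/[(720+900)/2] = 180/810 ≈ 0.2222.
%ΔY = (22,048 − 28,000)/[(28,000+22,048)/2] = -5952/25024 ≈ -0.2379.
E_I = %ΔQ/%ΔY ≈ -0.934.
E_I < 0: inferior good.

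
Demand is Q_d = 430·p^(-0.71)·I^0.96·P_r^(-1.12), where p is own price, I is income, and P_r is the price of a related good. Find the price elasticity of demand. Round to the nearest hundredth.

-0.71

For a Cobb–Douglas (constant-elasticity) form Q_d = A·p^α·…, the elasticity with respect to p equals the exponent α at every point.
Here the exponent on p is -0.71, so the price elasticity of demand is -0.71.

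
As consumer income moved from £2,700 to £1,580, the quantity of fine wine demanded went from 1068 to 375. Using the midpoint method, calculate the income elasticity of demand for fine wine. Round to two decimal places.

%ΔQ = (375 − 1068)/[(1068+375)/2] = -693/721.5 ≈ -0.9605.
%ΔI = (1,580 − 2,700)/[(2,700+1,580)/2] = -1120/2140 ≈ -0.5234.
E_I = %ΔQ/%ΔI ≈ 1.84.
E_I > 1: normal good (luxury).

1.84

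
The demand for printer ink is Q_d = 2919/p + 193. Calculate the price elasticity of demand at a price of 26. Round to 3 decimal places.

At p = 26, Q_d = 305.2692.
dQ_d/dp = −2919/p² = −4.318.
Point elasticity E = (dQ_d/dp)·(p/Q_d) = -4.318 × 26/305.2692 ≈ -0.368.
|E| < 1, so demand is inelastic at this price.

-0.368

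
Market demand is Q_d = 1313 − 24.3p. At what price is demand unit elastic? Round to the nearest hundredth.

For linear demand Q_d = a − bp, E = −bp/(a − bp). |E| = 1 ⇒ bp = a − bp ⇒ p = a/(2b).
p = 1313/(2·24.3) ≈ 27.02.

27.02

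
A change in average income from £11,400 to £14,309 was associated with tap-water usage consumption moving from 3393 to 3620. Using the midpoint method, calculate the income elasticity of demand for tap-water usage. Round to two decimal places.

0.29

%ΔQ = (3620 − 3393)/[(3393+3620)/2] = 227/3506.5 ≈ 0.0647.
%ΔI = (14,309 − 11,400)/[(11,400+14,309)/2] = 2909/12854.5 ≈ 0.2263.
E_I = %ΔQ/%ΔI ≈ 0.29.
E_I ∈ (0,1): normal good (necessity).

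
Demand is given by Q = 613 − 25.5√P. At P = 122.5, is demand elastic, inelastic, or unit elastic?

At P = 122.5, Q = 330.7667.
dQ/dP = −25.5/(2√P) = −25.5/(2·11.068).
Point elasticity E = (dQ/dP)·(P/Q) = -1.152 × 122.5/330.7667 ≈ -0.427.
|E| ≈ 0.427 < 1, so demand is inelastic.

inelastic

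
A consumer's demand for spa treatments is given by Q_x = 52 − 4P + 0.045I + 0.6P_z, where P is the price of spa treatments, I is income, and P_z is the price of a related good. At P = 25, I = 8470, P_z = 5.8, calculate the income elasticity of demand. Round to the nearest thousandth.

1.132

Q_x = 52 − 4(25) + 0.045(8470) + 0.6(5.8) = 52 − 100 + 381.15 + 3.48 = 336.63.
∂Q_x/∂I = +0.045, so E_I = 0.045·(8470/336.63) ≈ 1.132.
E_I > 1: normal good (luxury).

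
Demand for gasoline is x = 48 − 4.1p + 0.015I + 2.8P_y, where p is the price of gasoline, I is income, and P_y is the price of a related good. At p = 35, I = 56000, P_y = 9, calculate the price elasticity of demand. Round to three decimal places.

First evaluate x: 48 − 4.1(35) + 0.015(56000) + 2.8(9) = 48 − 143.5 + 840 + 25.2 = 769.7.
∂x/∂p = −4.1, so E_p = (−4.1)·(35/769.7) ≈ -0.186.
|E_p| < 1: demand is inelastic.

-0.186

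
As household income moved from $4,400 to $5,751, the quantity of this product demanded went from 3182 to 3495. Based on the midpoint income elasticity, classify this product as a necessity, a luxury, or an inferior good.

%ΔQ = (3495 − 3182)/[(3182+3495)/2] = 313/3338.5 ≈ 0.0938.
%ΔM = (5,751 − 4,400)/[(4,400+5,751)/2] = 1351/5075.5 ≈ 0.2662.
E_I = %ΔQ/%ΔM ≈ 0.352.
E_I ∈ (0,1): normal good (necessity).

necessity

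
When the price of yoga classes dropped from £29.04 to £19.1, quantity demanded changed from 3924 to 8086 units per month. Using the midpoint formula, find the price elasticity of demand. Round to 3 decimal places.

-1.678

%ΔQ = (8086 − 3924)/[(3924 + 8086)/2] = 4162/6005 ≈ 0.6931.
%Δp = (19.1 − 29.04)/[(29.04 + 19.1)/2] = -9.94/24.07 ≈ -0.4130.
Arc elasticity E = %ΔQ/%Δp ≈ 0.6931/-0.4130 ≈ -1.678.
|E| > 1: demand is elastic over this range.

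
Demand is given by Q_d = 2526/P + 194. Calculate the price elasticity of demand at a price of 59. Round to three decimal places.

-0.181

At P = 59, Q_d = 236.8136.
dQ_d/dP = −2526/P² = −0.7257.
Point elasticity E = (dQ_d/dP)·(P/Q_d) = -0.7257 × 59/236.8136 ≈ -0.181.
|E| < 1, so demand is inelastic at this price.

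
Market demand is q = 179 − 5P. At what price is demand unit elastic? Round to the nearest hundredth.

For linear demand q = a − bP, E = −bP/(a − bP). |E| = 1 ⇒ bP = a − bP ⇒ P = a/(2b).
P = 179/(2·5) = 17.90.

17.90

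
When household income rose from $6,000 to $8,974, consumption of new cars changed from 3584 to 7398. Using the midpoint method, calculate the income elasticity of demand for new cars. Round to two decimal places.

1.75

%ΔQ = (7398 − 3584)/[(3584+7398)/2] = 3814/5491 ≈ 0.6946.
%ΔY = (8,974 − 6,000)/[(6,000+8,974)/2] = 2974/7487 ≈ 0.3972.
E_I = %ΔQ/%ΔY ≈ 1.75.
E_I > 1: normal good (luxury).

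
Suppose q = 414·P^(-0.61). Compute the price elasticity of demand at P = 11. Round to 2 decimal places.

-0.61

For a Cobb–Douglas (constant-elasticity) form q = A·P^α·…, the elasticity with respect to P equals the exponent α at every point.
Here the exponent on P is -0.61, so the price elasticity of demand is -0.61.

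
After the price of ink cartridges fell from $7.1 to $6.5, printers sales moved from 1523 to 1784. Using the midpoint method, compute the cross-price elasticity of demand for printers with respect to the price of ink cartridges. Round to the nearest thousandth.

%ΔQ_x = (1784 − 1523)/[(1523+1784)/2] = 261/1653.5 ≈ 0.1578.
%ΔP_y = (6.5 − 7.1)/[(7.1+6.5)/2] ≈ -0.0882.
E_xy = 0.1578/-0.0882 ≈ -1.789.
E_xy < 0, so printers and ink cartridges are complements.

-1.789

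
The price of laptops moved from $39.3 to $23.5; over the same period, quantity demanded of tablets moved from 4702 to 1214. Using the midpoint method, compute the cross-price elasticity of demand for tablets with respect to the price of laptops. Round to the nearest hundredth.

2.34

%ΔQ_x = (1214 − 4702)/[(4702+1214)/2] = -3488/2958 ≈ -1.1792.
%ΔP_y = (23.5 − 39.3)/[(39.3+23.5)/2] ≈ -0.5032.
E_xy = -1.1792/-0.5032 ≈ 2.34.
E_xy > 0, so tablets and laptops are substitutes.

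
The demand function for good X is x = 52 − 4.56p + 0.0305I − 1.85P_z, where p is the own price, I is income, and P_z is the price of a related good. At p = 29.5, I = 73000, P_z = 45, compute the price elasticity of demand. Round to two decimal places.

Substituting, x = 52 − 4.56(29.5) + 0.0305(73000) − 1.85(45) = 52 − 134.52 + 2226.5 − 83.25 = 2060.73.
∂x/∂p = −4.56, so E_p = (−4.56)·(29.5/2060.73) ≈ -0.07.
|E_p| < 1: demand is inelastic.

-0.07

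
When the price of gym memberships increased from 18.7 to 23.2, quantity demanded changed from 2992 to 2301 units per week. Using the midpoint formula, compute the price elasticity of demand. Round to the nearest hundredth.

-1.22

%Δq = (2301 − 2992)/[(2992 + 2301)/2] = -691/2646.5 ≈ -0.2611.
%ΔP = (23.2 − 18.7)/[(18.7 + 23.2)/2] = 4.5/20.95 ≈ 0.2148.
Arc elasticity E = %Δq/%ΔP ≈ -0.2611/0.2148 ≈ -1.22.
|E| > 1: demand is elastic over this range.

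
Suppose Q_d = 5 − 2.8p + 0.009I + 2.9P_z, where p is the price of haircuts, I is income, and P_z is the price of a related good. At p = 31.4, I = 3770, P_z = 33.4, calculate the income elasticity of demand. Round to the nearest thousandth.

0.709

Q_d = 5 − 2.8(31.4) + 0.009(3770) + 2.9(33.4) = 5 − 87.92 + 33.93 + 96.86 = 47.87.
∂Q_d/∂I = +0.009, so E_I = 0.009·(3770/47.87) ≈ 0.709.
E_I ∈ (0,1): normal good (necessity).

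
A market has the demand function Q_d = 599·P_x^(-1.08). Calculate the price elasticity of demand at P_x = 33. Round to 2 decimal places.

-1.08

For a Cobb–Douglas (constant-elasticity) form Q_d = A·P_x^α·…, the elasticity with respect to P_x equals the exponent α at every point.
Here the exponent on P_x is -1.08, so the price elasticity of demand is -1.08.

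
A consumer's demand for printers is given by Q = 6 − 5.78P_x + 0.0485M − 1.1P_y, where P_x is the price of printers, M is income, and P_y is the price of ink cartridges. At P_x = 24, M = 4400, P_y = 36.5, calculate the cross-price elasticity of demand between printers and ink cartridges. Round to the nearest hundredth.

Substituting, Q = 6 − 5.78(24) + 0.0485(4400) − 1.1(36.5) = 6 − 138.72 + 213.4 − 40.15 = 40.53.
∂Q/∂P_y = −1.1, so E_xy = -1.1·(36.5/40.53) ≈ -0.99.
E_xy < 0: the goods are complements.

-0.99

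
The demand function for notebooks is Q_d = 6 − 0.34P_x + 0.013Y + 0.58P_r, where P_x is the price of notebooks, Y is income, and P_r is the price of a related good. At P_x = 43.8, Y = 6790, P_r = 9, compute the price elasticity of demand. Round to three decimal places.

-0.176

Q_d = 6 − 0.34(43.8) + 0.013(6790) + 0.58(9) = 6 − 14.892 + 88.27 + 5.22 = 84.598.
∂Q_d/∂P_x = −0.34, so E_p = (−0.34)·(43.8/84.598) ≈ -0.176.
|E_p| < 1: demand is inelastic.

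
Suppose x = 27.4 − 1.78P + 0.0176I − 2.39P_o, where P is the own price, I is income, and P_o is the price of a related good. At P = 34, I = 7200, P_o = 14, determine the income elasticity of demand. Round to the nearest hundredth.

At the given point, x = 27.4 − 1.78(34) + 0.0176(7200) − 2.39(14) = 27.4 − 60.52 + 126.72 − 33.46 = 60.14.
∂x/∂I = +0.0176, so E_I = 0.0176·(7200/60.14) ≈ 2.11.
E_I > 1: normal good (luxury).

2.11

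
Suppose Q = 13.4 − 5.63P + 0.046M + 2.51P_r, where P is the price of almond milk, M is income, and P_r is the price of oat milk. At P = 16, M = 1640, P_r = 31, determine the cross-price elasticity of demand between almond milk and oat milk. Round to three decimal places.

1.016

Substituting, Q = 13.4 − 5.63(16) + 0.046(1640) + 2.51(31) = 13.4 − 90.08 + 75.44 + 77.81 = 76.57.
∂Q/∂P_r = +2.51, so E_xy = 2.51·(31/76.57) ≈ 1.016.
E_xy > 0: the goods are substitutes.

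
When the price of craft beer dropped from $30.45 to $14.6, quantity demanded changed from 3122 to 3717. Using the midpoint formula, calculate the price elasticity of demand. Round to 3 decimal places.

-0.247

%Δq = (3717 − 3122)/[(3122 + 3717)/2] = 595/3419.5 ≈ 0.1740.
%ΔP = (14.6 − 30.45)/[(30.45 + 14.6)/2] = -15.85/22.525 ≈ -0.7037.
Arc elasticity E = %Δq/%ΔP ≈ 0.1740/-0.7037 ≈ -0.247.
|E| < 1: demand is inelastic over this range.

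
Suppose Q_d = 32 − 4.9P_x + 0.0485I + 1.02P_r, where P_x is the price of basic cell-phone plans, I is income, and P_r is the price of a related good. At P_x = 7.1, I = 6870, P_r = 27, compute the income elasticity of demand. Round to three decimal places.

First evaluate Q_d: 32 − 4.9(7.1) + 0.0485(6870) + 1.02(27) = 32 − 34.79 + 333.195 + 27.54 = 357.945.
∂Q_d/∂I = +0.0485, so E_I = 0.0485·(6870/357.945) ≈ 0.931.
E_I ∈ (0,1): normal good (necessity).

0.931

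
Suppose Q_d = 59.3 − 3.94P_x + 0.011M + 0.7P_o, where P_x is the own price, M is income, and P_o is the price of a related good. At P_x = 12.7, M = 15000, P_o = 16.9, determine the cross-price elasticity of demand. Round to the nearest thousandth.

0.064

Q_d = 59.3 − 3.94(12.7) + 0.011(15000) + 0.7(16.9) = 59.3 − 50.038 + 165 + 11.83 = 186.092.
∂Q_d/∂P_o = +0.7, so E_xy = 0.7·(16.9/186.092) ≈ 0.064.
E_xy > 0: the goods are substitutes.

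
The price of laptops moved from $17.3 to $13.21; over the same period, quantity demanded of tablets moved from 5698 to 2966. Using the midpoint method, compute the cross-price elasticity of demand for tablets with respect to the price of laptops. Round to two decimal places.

2.35

%ΔQ_x = (2966 − 5698)/[(5698+2966)/2] = -2732/4332 ≈ -0.6307.
%ΔP_y = (13.21 − 17.3)/[(17.3+13.21)/2] ≈ -0.2681.
E_xy = -0.6307/-0.2681 ≈ 2.35.
E_xy > 0, so tablets and laptops are substitutes.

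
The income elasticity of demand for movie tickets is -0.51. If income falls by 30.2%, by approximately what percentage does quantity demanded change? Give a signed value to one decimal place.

15.4

%ΔQ ≈ E × %ΔI = (-0.51) × (-30.2%) ≈ 15.4%.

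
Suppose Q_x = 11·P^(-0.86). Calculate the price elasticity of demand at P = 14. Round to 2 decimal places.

-0.86

For a Cobb–Douglas (constant-elasticity) form Q_x = A·P^α·…, the elasticity with respect to P equals the exponent α at every point.
Here the exponent on P is -0.86, so the price elasticity of demand is -0.86.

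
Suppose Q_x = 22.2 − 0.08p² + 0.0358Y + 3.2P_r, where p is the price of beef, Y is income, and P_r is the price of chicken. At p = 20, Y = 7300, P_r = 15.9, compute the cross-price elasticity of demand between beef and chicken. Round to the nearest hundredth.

Q_x = 22.2 − 0.08(20)² + 0.0358(7300) + 3.2(15.9) = 22.2 − 32 + 261.34 + 50.88 = 302.42.
∂Q_x/∂P_r = +3.2, so E_xy = 3.2·(15.9/302.42) ≈ 0.17.
E_xy > 0: the goods are substitutes.

0.17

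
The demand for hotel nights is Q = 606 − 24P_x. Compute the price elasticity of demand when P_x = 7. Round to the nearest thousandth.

At P_x = 7, Q = 438.
dQ/dP_x = −24.
Point elasticity E = (dQ/dP_x)·(P_x/Q) = -24 × 7/438 ≈ -0.384.
|E| < 1, so demand is inelastic at this price.

-0.384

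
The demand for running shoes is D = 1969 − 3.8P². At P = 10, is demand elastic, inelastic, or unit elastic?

At P = 10, D = 1589.
dD/dP = −2·3.8·P = −76.
Point elasticity E = (dD/dP)·(P/D) = -76 × 10/1589 ≈ -0.478.
|E| ≈ 0.478 < 1, so demand is inelastic.

inelastic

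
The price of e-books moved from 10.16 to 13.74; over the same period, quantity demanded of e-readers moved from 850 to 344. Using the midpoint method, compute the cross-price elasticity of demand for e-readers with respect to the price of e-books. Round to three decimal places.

-2.829

%ΔQ_x = (344 − 850)/[(850+344)/2] = -506/597 ≈ -0.8476.
%ΔP_y = (13.74 − 10.16)/[(10.16+13.74)/2] ≈ 0.2996.
E_xy = -0.8476/0.2996 ≈ -2.829.
E_xy < 0, so e-readers and e-books are complements.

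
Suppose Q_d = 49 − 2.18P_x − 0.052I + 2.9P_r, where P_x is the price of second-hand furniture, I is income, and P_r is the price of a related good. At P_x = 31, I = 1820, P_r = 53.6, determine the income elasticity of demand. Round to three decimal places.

-2.242

Q_d = 49 − 2.18(31) − 0.052(1820) + 2.9(53.6) = 49 − 67.58 − 94.64 + 155.44 = 42.22.
∂Q_d/∂I = −0.052, so E_I = -0.052·(1820/42.22) ≈ -2.242.
E_I < 0: inferior good.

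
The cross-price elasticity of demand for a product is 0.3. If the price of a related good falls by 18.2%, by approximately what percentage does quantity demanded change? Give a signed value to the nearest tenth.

%ΔQ ≈ E × %ΔP_y = (0.3) × (-18.2%) ≈ -5.5%.

-5.5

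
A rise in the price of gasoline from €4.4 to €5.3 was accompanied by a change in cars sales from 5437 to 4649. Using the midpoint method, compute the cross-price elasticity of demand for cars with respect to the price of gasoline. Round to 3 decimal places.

%ΔQ_x = (4649 − 5437)/[(5437+4649)/2] = -788/5043 ≈ -0.1563.
%ΔP_y = (5.3 − 4.4)/[(4.4+5.3)/2] ≈ 0.1856.
E_xy = -0.1563/0.1856 ≈ -0.842.
E_xy < 0, so cars and gasoline are complements.

-0.842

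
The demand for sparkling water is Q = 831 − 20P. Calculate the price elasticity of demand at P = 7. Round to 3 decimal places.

At P = 7, Q = 691.
dQ/dP = −20.
Point elasticity E = (dQ/dP)·(P/Q) = -20 × 7/691 ≈ -0.203.
|E| < 1, so demand is inelastic at this price.

-0.203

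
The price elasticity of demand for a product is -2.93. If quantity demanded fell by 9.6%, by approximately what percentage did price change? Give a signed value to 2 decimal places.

%ΔQ ≈ E × %ΔP ⇒ %ΔP = %ΔQ / E = (-9.6%)/(-2.93) ≈ 3.28%.

3.28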